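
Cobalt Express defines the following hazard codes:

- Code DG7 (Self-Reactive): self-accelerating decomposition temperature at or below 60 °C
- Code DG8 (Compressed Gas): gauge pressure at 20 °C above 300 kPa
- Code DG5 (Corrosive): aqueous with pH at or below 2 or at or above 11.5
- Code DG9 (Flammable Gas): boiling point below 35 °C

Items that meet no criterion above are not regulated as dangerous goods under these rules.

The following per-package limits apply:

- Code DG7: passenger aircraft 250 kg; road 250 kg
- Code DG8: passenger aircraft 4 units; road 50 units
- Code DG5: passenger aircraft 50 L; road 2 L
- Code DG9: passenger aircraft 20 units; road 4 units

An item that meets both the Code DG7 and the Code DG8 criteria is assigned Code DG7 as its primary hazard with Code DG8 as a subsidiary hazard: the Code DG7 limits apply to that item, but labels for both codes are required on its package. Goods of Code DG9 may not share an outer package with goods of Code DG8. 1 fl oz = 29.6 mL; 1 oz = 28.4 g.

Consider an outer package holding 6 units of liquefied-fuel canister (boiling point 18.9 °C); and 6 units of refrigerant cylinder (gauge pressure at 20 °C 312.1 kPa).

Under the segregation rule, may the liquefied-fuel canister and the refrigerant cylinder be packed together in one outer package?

Boiling point 18.9 °C meets the Code DG9 criterion (Flammable Gas), so the liquefied-fuel canister is Code DG9.
The refrigerant cylinder has gauge pressure at 20 °C 312.1 kPa, which is > 300 kPa, so it is Code DG8 (Compressed Gas).
Code DG9 and Code DG8 may not share an outer package.

No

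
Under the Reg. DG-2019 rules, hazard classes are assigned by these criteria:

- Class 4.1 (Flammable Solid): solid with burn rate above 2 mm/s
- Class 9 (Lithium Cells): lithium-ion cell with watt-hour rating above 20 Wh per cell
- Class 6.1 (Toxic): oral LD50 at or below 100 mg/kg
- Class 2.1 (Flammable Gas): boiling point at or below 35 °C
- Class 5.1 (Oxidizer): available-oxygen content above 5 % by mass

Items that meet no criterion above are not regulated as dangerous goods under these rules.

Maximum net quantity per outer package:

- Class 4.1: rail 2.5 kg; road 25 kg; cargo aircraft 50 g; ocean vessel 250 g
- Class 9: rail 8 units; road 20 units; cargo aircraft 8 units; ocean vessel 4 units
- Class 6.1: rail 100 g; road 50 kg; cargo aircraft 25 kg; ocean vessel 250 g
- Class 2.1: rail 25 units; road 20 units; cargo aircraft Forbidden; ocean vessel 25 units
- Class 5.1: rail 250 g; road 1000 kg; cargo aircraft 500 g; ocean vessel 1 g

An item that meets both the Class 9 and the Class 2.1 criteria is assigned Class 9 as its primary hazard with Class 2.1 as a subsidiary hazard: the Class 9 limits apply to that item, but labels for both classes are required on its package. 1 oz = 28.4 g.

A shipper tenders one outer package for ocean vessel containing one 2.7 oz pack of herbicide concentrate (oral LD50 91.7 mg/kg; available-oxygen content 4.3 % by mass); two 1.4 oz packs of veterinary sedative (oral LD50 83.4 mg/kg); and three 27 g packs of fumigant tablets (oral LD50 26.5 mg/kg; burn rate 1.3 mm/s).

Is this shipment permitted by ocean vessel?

With oral LD50 91.7 mg/kg (≤ 100 mg/kg), the herbicide concentrate falls in Class 6.1.
Veterinary sedative: oral LD50 83.4 mg/kg ≤ 100 mg/kg → Class 6.1 (Toxic).
The fumigant tablets have oral LD50 26.5 mg/kg, which is ≤ 100 mg/kg, so they are Class 6.1 (Toxic).
Class 6.1 net quantity: (one 2.7 oz pack = 76.68 g) + (two 1.4 oz packs = 79.52 g) + (three 27 g packs = 81 g) = 237.2 g.
237.2 g ≤ 250 g (ocean vessel limit, Class 6.1) — within limit.

Yes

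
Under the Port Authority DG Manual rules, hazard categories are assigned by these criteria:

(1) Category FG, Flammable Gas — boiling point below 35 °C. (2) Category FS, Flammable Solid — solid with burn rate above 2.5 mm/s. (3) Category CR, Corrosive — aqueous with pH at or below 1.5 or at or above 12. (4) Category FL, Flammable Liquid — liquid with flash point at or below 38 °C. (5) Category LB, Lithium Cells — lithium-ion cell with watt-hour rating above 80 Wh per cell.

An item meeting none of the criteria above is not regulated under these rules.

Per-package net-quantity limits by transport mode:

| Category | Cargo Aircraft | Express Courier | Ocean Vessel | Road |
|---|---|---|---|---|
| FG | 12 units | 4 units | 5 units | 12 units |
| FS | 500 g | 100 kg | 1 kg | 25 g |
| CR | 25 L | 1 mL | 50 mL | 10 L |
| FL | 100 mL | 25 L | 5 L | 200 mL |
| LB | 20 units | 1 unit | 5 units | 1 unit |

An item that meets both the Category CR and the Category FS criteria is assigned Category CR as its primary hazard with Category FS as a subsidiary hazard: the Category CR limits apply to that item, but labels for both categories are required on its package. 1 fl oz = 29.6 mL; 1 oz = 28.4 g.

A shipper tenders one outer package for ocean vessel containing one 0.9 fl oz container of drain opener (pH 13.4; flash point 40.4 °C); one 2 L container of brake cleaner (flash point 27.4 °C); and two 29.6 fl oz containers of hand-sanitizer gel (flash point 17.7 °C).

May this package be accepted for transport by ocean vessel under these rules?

The drain opener has pH 13.4, which is ≥ 12, so it is Category CR (Corrosive).
Flash point 27.4 °C meets the Category FL criterion (Flammable Liquid), so the brake cleaner is Category FL.
Hand-sanitizer gel: flash point 17.7 °C ≤ 38 °C → Category FL (Flammable Liquid).
Category FL net quantity: 2 L + (two 29.6 fl oz containers = 1752.32 mL) = 3752.32 mL.
That is within the Category FL ocean vessel limit of 5 L.
Category CR quantity: one 0.9 fl oz container = 26.64 mL.
That is within the Category CR ocean vessel limit of 50 mL.
Every hazard category is within its ocean vessel limit and no segregation rule is violated.

Yes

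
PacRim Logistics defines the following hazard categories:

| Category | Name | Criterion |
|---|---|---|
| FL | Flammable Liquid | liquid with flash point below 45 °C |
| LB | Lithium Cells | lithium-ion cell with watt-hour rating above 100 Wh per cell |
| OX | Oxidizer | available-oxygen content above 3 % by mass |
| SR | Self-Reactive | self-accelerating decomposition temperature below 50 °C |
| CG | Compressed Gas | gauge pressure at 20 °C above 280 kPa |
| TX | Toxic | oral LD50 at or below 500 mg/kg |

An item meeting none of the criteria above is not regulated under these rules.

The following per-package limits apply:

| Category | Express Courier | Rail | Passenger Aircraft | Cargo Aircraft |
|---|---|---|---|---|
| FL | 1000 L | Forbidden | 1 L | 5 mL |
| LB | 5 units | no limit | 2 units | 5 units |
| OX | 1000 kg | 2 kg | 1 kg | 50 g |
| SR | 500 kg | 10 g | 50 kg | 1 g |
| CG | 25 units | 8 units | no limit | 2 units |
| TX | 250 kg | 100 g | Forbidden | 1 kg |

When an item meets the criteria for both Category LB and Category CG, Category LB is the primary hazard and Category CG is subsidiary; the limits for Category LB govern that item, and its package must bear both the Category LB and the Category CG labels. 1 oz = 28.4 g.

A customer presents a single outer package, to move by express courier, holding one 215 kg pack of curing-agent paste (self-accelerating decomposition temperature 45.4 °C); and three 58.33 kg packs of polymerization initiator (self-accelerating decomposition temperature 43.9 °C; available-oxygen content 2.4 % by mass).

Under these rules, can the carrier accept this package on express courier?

Yes

Self-accelerating decomposition temperature 45.4 °C meets the Category SR criterion (Self-Reactive), so the curing-agent paste is Category SR.
Polymerization initiator: self-accelerating decomposition temperature 43.9 °C < 50 °C → Category SR (Self-Reactive).
Category SR net quantity: 215 kg + (three 58.33 kg packs = 174.99 kg) = 389.99 kg.
That is within the Category SR express courier limit of 500 kg.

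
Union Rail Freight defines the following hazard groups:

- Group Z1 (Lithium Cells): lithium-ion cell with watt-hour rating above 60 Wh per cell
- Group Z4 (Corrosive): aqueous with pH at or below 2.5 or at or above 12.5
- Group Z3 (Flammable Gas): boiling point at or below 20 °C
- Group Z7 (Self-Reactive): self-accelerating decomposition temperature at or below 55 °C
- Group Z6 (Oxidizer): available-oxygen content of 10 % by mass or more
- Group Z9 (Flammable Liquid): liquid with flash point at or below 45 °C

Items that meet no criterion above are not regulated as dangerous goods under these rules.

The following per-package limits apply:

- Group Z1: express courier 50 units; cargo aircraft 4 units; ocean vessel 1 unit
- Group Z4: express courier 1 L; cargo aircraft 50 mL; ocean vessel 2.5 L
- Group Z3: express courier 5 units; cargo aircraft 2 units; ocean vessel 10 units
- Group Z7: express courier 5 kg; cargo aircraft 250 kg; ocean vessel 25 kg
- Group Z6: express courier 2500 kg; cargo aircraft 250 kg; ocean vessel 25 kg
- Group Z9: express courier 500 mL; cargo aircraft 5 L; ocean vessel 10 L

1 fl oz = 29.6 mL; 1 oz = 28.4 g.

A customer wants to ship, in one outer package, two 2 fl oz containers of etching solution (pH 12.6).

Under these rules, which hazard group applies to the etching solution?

The etching solution has pH 12.6, which is ≥ 12.5, so it is Group Z4 (Corrosive).

Group Z4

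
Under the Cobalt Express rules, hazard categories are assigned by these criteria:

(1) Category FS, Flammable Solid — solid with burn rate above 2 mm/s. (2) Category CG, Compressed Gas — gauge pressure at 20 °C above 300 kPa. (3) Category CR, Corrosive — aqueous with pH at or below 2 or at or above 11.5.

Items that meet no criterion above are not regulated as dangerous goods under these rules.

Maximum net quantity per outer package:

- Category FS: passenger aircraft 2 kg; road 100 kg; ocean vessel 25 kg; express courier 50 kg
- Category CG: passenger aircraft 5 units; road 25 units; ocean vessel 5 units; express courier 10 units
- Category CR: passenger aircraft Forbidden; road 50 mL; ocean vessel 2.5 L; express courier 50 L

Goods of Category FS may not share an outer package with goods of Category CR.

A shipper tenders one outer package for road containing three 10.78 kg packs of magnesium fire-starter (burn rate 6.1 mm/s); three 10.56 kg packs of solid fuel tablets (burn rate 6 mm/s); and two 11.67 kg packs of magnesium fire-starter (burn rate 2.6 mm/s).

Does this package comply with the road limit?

Yes

With burn rate 6.1 mm/s (> 2 mm/s), the magnesium fire-starter falls in Category FS.
Burn rate 6 mm/s meets the Category FS criterion (Flammable Solid), so the solid fuel tablets are Category FS.
Magnesium fire-starter: burn rate 2.6 mm/s > 2 mm/s → Category FS (Flammable Solid).
Category FS net quantity: (three 10.78 kg packs = 32.34 kg) + (three 10.56 kg packs = 31.68 kg) + (two 11.67 kg packs = 23.34 kg) = 87.36 kg.
That is within the Category FS road limit of 100 kg.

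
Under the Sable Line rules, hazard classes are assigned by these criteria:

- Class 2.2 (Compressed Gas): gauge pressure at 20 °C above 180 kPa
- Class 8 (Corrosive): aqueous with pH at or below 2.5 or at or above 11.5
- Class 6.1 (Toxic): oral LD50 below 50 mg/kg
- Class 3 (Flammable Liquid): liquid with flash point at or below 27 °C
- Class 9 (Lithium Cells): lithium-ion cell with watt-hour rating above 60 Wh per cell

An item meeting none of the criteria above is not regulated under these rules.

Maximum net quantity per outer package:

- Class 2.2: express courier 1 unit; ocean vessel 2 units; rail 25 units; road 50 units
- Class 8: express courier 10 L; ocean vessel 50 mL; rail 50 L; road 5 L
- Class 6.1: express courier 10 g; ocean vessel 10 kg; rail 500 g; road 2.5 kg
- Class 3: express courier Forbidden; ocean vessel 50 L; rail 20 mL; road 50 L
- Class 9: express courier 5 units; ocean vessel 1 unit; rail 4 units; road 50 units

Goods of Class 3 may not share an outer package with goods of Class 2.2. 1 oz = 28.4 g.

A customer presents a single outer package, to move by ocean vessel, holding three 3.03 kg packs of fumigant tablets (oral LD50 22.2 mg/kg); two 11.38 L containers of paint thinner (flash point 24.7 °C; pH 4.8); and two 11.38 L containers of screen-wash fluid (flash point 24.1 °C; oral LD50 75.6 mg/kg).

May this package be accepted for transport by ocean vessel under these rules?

Oral LD50 22.2 mg/kg meets the Class 6.1 criterion (Toxic), so the fumigant tablets are Class 6.1.
The paint thinner has flash point 24.7 °C, which is ≤ 27 °C, so it is Class 3 (Flammable Liquid).
With flash point 24.1 °C (≤ 27 °C), the screen-wash fluid falls in Class 3.
Class 3 net quantity: (two 11.38 L containers = 22.76 L) + (two 11.38 L containers = 22.76 L) = 45.52 L.
45.52 L ≤ 50 L (ocean vessel limit, Class 3) — within limit.
Class 6.1 quantity: three 3.03 kg packs = 9.09 kg.
9.09 kg ≤ 10 kg (ocean vessel limit, Class 6.1) — within limit.
The segregation rule (Class 3 with Class 2.2) does not apply to Class 3 with Class 6.1.
Every hazard class is within its ocean vessel limit and no segregation rule is violated.

Yes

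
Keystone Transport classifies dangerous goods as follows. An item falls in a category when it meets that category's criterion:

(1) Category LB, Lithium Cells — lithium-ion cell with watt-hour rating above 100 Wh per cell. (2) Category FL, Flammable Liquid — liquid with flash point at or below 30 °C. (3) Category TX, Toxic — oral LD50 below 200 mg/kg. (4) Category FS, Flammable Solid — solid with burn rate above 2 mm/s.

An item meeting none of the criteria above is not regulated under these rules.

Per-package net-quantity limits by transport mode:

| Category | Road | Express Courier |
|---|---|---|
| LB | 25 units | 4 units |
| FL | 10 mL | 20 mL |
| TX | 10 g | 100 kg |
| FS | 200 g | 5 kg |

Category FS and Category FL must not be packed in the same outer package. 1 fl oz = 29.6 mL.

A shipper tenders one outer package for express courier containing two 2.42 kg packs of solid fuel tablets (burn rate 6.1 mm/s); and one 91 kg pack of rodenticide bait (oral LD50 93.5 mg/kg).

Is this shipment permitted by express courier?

Burn rate 6.1 mm/s meets the Category FS criterion (Flammable Solid), so the solid fuel tablets are Category FS.
Oral LD50 93.5 mg/kg meets the Category TX criterion (Toxic), so the rodenticide bait is Category TX.
Category FS quantity: two 2.42 kg packs = 4.84 kg.
4.84 kg ≤ 5 kg (express courier limit, Category FS) — within limit.
Category TX quantity: 91 kg.
That is within the Category TX express courier limit of 100 kg.
The segregation rule (Category FS with Category FL) does not apply to Category FS with Category TX.
Every hazard category is within its express courier limit and no segregation rule is violated.

Yes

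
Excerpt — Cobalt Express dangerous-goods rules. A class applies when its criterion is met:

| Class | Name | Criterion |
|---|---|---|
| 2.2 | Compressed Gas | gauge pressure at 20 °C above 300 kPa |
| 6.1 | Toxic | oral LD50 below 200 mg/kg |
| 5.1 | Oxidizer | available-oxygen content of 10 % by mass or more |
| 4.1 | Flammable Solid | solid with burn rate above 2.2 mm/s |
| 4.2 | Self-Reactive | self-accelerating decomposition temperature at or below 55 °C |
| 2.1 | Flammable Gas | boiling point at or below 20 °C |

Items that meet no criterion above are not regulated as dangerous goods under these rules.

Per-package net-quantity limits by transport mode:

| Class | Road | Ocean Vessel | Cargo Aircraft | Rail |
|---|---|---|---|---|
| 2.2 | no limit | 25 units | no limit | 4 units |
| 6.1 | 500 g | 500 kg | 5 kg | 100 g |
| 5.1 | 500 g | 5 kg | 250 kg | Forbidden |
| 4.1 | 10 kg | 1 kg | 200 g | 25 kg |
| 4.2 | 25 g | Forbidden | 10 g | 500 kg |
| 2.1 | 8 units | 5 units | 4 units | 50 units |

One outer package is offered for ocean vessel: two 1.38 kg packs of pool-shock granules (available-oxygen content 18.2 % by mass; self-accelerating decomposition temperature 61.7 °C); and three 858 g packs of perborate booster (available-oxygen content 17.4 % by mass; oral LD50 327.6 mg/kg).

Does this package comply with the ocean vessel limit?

The pool-shock granules have available-oxygen content 18.2 % by mass, which is ≥ 10 % by mass, so they are Class 5.1 (Oxidizer).
The perborate booster has available-oxygen content 17.4 % by mass, which is ≥ 10 % by mass, so it is Class 5.1 (Oxidizer).
Class 5.1 net quantity: (two 1.38 kg packs = 2.76 kg) + (three 858 g packs = 2.574 kg) = 5.334 kg.
5.334 kg exceeds the ocean vessel limit of 5 kg for Class 5.1.

No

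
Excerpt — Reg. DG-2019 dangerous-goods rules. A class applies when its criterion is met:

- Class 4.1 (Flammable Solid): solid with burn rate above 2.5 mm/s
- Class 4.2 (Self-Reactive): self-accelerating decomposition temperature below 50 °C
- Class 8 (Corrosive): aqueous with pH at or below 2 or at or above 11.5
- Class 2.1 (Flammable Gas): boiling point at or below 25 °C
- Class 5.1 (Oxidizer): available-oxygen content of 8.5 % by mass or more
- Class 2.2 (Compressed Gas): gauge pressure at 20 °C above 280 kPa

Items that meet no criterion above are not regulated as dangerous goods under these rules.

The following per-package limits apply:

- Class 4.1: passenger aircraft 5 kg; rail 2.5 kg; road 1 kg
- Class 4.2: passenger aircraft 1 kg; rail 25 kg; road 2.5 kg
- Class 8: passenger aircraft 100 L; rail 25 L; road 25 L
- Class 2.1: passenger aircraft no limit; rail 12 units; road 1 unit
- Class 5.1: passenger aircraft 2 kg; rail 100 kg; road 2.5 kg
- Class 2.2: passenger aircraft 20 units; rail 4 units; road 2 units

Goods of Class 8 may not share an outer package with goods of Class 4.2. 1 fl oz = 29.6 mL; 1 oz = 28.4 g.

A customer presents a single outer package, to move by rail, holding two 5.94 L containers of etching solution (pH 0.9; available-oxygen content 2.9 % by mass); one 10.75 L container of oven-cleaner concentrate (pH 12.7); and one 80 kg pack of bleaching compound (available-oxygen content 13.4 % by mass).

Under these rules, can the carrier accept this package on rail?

Yes

Etching solution: pH 0.9 ≤ 2 → Class 8 (Corrosive).
pH 12.7 meets the Class 8 criterion (Corrosive), so the oven-cleaner concentrate is Class 8.
Bleaching compound: available-oxygen content 13.4 % by mass ≥ 8.5 % by mass → Class 5.1 (Oxidizer).
Class 8 net quantity: (two 5.94 L containers = 11.88 L) + 10.75 L = 22.63 L.
That is within the Class 8 rail limit of 25 L.
Class 5.1 quantity: 80 kg.
80 kg ≤ 100 kg (rail limit, Class 5.1) — within limit.
The segregation rule (Class 8 with Class 4.2) does not apply to Class 8 with Class 5.1.
Every hazard class is within its rail limit and no segregation rule is violated.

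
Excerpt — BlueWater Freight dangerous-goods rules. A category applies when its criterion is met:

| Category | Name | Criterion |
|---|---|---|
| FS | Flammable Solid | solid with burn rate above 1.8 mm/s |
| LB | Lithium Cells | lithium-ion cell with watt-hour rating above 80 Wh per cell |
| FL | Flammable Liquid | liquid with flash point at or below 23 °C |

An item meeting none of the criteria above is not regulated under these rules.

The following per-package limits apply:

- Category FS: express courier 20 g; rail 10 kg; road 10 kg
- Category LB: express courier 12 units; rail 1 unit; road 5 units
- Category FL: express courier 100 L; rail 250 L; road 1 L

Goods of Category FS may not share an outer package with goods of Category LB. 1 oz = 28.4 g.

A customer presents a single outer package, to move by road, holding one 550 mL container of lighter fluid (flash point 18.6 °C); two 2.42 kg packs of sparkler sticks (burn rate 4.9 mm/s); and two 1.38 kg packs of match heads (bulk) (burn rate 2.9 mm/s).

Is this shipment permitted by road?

Yes

Flash point 18.6 °C meets the Category FL criterion (Flammable Liquid), so the lighter fluid is Category FL.
The sparkler sticks have burn rate 4.9 mm/s, which is > 1.8 mm/s, so they are Category FS (Flammable Solid).
Match heads (bulk): burn rate 2.9 mm/s > 1.8 mm/s → Category FS (Flammable Solid).
Total Category FS: (two 2.42 kg packs = 4.84 kg) + (two 1.38 kg packs = 2.76 kg) = 7.6 kg.
7.6 kg ≤ 10 kg (road limit, Category FS) — within limit.
Category FL quantity: 550 mL.
550 mL ≤ 1 L (road limit, Category FL) — within limit.
The segregation rule (Category FS with Category LB) does not apply to Category FS with Category FL.
Every hazard category is within its road limit and no segregation rule is violated.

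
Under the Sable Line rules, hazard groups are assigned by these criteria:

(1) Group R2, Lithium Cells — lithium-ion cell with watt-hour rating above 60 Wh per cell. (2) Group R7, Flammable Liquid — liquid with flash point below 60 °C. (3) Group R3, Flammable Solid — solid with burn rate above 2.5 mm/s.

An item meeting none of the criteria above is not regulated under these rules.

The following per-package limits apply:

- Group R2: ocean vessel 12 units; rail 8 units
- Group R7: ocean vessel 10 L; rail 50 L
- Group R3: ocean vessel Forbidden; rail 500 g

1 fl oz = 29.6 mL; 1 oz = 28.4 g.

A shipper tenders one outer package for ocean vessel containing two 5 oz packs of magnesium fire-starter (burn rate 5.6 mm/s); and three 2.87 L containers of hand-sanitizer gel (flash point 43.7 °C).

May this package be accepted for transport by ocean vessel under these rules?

No

With burn rate 5.6 mm/s (> 2.5 mm/s), the magnesium fire-starter falls in Group R3.
The hand-sanitizer gel has flash point 43.7 °C, which is < 60 °C, so it is Group R7 (Flammable Liquid).
Group R3 quantity: two 5 oz packs = 284 g.
By ocean vessel, Group R3 is Forbidden regardless of quantity.
Group R7 quantity: three 2.87 L containers = 8.61 L.
That is within the Group R7 ocean vessel limit of 10 L.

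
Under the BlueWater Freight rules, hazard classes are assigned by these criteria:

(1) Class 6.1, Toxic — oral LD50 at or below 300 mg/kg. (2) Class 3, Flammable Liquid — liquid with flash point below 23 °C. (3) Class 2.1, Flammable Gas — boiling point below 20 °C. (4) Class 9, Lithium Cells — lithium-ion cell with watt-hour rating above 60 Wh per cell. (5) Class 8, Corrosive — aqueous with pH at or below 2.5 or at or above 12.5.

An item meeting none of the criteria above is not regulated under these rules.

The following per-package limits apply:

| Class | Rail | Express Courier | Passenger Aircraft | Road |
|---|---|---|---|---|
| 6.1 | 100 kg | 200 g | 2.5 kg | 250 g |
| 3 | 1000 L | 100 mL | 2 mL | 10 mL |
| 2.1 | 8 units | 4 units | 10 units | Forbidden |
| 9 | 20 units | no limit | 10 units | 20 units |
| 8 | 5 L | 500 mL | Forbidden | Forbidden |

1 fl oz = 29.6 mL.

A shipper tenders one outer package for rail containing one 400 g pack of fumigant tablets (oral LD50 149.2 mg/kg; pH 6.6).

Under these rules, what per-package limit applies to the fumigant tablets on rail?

100 kg

The fumigant tablets have oral LD50 149.2 mg/kg, which is ≤ 300 mg/kg, so they are Class 6.1 (Toxic).
The rail limit for Class 6.1 is 100 kg.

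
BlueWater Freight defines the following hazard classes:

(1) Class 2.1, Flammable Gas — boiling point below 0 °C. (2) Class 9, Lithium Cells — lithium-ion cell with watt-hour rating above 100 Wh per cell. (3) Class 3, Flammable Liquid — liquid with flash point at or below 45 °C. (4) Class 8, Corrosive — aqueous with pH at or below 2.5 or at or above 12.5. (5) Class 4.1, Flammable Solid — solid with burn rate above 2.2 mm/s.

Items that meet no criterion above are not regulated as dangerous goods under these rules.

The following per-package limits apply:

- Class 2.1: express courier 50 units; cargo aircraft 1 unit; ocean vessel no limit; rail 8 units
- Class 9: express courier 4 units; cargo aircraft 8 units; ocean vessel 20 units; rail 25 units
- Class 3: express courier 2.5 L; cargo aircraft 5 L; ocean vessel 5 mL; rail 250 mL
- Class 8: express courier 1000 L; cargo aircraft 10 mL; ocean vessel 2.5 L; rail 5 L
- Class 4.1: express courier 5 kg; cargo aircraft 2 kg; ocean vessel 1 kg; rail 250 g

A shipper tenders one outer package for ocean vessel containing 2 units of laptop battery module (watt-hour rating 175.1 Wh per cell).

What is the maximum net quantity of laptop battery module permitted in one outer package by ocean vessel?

20 units

Watt-hour rating 175.1 Wh per cell meets the Class 9 criterion (Lithium Cells), so the laptop battery module is Class 9.
The ocean vessel limit for Class 9 is 20 units.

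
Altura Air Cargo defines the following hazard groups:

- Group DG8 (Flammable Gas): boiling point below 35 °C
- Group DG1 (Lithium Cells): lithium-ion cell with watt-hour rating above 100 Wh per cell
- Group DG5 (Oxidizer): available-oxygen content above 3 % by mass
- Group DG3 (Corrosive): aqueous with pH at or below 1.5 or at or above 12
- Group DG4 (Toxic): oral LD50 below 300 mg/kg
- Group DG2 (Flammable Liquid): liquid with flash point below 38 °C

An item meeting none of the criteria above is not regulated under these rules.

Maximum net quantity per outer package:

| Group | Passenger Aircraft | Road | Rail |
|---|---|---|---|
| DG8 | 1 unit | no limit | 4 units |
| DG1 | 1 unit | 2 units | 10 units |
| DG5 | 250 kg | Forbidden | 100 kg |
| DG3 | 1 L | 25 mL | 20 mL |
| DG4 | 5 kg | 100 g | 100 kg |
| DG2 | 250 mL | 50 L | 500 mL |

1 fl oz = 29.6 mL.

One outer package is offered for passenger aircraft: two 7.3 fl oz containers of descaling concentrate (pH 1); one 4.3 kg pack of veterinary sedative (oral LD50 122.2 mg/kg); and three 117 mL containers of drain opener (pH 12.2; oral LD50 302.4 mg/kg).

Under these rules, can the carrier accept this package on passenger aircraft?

Yes

pH 1 meets the Group DG3 criterion (Corrosive), so the descaling concentrate is Group DG3.
The veterinary sedative has oral LD50 122.2 mg/kg, which is < 300 mg/kg, so it is Group DG4 (Toxic).
The drain opener has pH 12.2, which is ≥ 12, so it is Group DG3 (Corrosive).
Total Group DG3: (two 7.3 fl oz containers = 432.16 mL) + (three 117 mL containers = 351 mL) = 783.16 mL.
That is within the Group DG3 passenger aircraft limit of 1 L.
Group DG4 quantity: 4.3 kg.
4.3 kg ≤ 5 kg (passenger aircraft limit, Group DG4) — within limit.
Every hazard group is within its passenger aircraft limit and no segregation rule is violated.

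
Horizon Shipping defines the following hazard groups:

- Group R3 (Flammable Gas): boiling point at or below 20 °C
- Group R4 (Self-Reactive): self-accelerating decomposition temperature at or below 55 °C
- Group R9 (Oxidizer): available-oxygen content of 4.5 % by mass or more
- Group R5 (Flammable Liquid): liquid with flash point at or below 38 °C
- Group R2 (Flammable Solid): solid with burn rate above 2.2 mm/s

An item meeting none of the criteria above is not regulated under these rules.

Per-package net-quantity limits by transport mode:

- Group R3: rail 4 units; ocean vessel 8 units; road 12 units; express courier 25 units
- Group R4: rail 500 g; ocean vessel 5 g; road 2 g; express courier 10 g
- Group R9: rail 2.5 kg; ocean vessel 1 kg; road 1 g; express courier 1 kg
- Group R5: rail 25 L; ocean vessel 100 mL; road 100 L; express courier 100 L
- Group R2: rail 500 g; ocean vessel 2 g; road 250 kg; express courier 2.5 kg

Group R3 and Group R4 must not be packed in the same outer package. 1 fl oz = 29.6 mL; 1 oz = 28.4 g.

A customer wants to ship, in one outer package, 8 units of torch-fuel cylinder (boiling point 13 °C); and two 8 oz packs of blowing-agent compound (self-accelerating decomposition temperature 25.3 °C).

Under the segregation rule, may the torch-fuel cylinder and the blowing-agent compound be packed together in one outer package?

Boiling point 13 °C meets the Group R3 criterion (Flammable Gas), so the torch-fuel cylinder is Group R3.
Self-accelerating decomposition temperature 25.3 °C meets the Group R4 criterion (Self-Reactive), so the blowing-agent compound is Group R4.
Group R3 and Group R4 may not share an outer package.

No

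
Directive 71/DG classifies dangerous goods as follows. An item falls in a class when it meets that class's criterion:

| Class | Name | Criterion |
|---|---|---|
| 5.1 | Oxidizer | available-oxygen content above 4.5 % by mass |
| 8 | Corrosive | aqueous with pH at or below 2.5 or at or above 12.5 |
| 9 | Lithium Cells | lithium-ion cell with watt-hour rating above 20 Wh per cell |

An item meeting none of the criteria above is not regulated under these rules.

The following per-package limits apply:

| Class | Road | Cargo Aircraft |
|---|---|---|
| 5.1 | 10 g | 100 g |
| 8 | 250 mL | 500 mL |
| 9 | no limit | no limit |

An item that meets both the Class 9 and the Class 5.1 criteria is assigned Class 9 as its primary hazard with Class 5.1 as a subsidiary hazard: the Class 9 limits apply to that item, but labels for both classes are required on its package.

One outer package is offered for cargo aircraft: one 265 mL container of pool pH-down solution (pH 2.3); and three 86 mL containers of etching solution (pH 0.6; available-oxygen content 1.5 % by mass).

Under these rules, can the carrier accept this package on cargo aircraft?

No

With pH 2.3 (≤ 2.5), the pool pH-down solution falls in Class 8.
With pH 0.6 (≤ 2.5), the etching solution falls in Class 8.
Total Class 8: 265 mL + (three 86 mL containers = 258 mL) = 523 mL.
523 mL > 500 mL (cargo aircraft limit, Class 8) — over the limit.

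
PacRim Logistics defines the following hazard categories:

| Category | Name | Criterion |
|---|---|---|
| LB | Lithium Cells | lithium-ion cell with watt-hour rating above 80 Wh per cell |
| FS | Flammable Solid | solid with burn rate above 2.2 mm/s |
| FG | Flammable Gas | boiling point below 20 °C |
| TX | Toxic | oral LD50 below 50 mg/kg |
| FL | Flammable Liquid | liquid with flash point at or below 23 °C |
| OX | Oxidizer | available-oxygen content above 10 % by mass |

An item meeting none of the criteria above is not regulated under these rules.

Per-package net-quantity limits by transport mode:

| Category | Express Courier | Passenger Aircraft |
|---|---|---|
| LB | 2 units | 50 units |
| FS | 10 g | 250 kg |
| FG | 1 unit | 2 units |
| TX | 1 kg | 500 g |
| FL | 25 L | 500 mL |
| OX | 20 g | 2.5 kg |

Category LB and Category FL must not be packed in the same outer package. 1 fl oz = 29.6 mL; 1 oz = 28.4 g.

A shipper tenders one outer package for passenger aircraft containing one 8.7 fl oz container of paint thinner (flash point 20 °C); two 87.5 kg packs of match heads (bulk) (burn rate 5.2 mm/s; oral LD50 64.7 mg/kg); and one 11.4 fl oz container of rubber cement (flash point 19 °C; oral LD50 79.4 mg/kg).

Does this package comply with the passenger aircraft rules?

Flash point 20 °C meets the Category FL criterion (Flammable Liquid), so the paint thinner is Category FL.
Burn rate 5.2 mm/s meets the Category FS criterion (Flammable Solid), so the match heads (bulk) are Category FS.
Flash point 19 °C meets the Category FL criterion (Flammable Liquid), so the rubber cement is Category FL.
Category FL net quantity: (one 8.7 fl oz container = 257.52 mL) + (one 11.4 fl oz container = 337.44 mL) = 594.96 mL.
594.96 mL exceeds the passenger aircraft limit of 500 mL for Category FL.
Category FS quantity: two 87.5 kg packs = 175 kg.
That is within the Category FS passenger aircraft limit of 250 kg.
The segregation rule (Category LB with Category FL) does not apply to Category FL with Category FS.

No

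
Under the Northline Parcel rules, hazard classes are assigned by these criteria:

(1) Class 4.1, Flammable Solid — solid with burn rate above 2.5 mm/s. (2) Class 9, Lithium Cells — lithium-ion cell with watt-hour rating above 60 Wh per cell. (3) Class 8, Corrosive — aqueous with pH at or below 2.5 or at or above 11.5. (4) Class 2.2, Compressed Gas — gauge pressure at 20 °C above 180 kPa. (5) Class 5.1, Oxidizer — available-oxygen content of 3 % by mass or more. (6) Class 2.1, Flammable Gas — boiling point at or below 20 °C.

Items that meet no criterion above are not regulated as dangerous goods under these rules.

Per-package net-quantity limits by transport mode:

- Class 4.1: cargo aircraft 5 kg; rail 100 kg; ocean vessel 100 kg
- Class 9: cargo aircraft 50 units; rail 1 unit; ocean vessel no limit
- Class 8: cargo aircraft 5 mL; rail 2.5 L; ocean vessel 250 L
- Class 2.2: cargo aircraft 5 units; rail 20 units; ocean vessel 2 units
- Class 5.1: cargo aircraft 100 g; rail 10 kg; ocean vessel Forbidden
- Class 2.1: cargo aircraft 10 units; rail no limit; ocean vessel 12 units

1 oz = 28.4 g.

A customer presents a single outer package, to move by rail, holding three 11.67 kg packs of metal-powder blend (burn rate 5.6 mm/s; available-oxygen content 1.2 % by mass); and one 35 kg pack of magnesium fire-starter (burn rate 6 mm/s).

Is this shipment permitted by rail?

Yes

The metal-powder blend has burn rate 5.6 mm/s, which is > 2.5 mm/s, so it is Class 4.1 (Flammable Solid).
Burn rate 6 mm/s meets the Class 4.1 criterion (Flammable Solid), so the magnesium fire-starter is Class 4.1.
Total Class 4.1: (three 11.67 kg packs = 35.01 kg) + 35 kg = 70.01 kg.
70.01 kg is within the rail limit of 100 kg for Class 4.1.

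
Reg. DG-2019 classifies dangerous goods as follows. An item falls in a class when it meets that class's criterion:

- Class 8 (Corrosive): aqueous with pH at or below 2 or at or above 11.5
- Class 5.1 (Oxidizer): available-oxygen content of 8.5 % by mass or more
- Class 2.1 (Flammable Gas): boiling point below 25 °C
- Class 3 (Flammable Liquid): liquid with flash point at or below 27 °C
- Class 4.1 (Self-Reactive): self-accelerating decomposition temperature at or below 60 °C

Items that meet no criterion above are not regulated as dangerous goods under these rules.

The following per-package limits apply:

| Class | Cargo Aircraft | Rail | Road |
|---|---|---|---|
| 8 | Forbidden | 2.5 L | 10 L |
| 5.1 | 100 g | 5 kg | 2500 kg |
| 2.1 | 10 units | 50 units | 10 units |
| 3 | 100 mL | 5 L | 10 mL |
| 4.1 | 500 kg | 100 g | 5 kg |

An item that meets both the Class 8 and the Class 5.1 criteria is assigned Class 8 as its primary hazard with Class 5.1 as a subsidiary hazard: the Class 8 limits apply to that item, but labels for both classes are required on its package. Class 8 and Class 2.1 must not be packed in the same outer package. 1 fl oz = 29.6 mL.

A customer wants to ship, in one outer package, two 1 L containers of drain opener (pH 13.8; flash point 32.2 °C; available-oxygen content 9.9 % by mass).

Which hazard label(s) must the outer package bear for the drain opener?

With pH 13.8 (≥ 11.5), the drain opener falls in Class 8.
Available-oxygen content 9.9 % by mass meets the Class 5.1 criterion (Oxidizer), so the drain opener is Class 5.1.
By the precedence rule Class 8 is primary and Class 5.1 is subsidiary, and that rule requires both labels on the package.

Class 5.1 and 8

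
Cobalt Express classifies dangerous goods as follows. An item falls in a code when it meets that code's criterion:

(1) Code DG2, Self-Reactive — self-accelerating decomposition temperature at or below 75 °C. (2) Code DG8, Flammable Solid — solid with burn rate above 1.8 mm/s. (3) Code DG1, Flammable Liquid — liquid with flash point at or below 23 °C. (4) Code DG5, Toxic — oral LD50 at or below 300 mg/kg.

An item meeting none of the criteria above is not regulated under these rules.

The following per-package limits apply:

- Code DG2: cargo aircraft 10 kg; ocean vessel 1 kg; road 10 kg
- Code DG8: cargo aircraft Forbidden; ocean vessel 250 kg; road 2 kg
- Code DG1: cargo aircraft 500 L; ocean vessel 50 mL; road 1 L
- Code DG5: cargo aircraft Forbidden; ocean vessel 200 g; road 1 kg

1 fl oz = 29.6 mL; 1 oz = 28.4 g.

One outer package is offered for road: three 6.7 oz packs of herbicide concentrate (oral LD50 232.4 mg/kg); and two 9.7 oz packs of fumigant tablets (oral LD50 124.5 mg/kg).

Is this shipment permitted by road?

The herbicide concentrate has oral LD50 232.4 mg/kg, which is ≤ 300 mg/kg, so it is Code DG5 (Toxic).
The fumigant tablets have oral LD50 124.5 mg/kg, which is ≤ 300 mg/kg, so they are Code DG5 (Toxic).
Code DG5 net quantity: (three 6.7 oz packs = 570.84 g) + (two 9.7 oz packs = 550.96 g) = 1121.8 g.
That exceeds the Code DG5 road limit of 1 kg.

No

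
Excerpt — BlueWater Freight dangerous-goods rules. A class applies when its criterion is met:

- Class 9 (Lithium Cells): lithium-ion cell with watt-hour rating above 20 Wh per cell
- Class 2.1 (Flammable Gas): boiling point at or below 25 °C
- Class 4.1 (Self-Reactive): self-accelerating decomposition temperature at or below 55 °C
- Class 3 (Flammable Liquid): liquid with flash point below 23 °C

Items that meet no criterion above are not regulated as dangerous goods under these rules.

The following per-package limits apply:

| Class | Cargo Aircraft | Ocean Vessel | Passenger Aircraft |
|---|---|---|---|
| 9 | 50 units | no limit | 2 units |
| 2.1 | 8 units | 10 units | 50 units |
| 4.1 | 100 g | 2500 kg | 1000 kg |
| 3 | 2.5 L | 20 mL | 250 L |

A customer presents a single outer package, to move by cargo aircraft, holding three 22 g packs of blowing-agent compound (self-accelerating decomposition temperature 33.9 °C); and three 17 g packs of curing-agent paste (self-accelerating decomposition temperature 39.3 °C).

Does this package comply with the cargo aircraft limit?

No

Blowing-agent compound: self-accelerating decomposition temperature 33.9 °C ≤ 55 °C → Class 4.1 (Self-Reactive).
With self-accelerating decomposition temperature 39.3 °C (≤ 55 °C), the curing-agent paste falls in Class 4.1.
Total Class 4.1: (three 22 g packs = 66 g) + (three 17 g packs = 51 g) = 117 g.
117 g > 100 g (cargo aircraft limit, Class 4.1) — over the limit.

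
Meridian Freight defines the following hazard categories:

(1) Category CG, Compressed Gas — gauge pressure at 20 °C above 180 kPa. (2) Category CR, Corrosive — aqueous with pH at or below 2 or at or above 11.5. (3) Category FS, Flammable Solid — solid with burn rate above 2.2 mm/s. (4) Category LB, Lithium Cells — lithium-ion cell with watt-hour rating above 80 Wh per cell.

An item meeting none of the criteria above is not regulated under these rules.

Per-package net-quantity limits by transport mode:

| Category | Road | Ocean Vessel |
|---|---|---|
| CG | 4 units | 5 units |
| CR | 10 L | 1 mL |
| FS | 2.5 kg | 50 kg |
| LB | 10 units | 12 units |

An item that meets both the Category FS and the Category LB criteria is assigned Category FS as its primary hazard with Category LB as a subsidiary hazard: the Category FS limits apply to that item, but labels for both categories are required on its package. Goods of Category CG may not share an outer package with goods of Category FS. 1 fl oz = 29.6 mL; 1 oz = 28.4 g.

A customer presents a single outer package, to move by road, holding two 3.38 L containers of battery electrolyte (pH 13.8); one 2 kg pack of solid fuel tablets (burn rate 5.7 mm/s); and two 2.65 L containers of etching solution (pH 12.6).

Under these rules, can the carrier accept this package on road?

Battery electrolyte: pH 13.8 ≥ 11.5 → Category CR (Corrosive).
The solid fuel tablets have burn rate 5.7 mm/s, which is > 2.2 mm/s, so they are Category FS (Flammable Solid).
The etching solution has pH 12.6, which is ≥ 11.5, so it is Category CR (Corrosive).
Total Category CR: (two 3.38 L containers = 6.76 L) + (two 2.65 L containers = 5.3 L) = 12.06 L.
That exceeds the Category CR road limit of 10 L.
Category FS quantity: 2 kg.
2 kg ≤ 2.5 kg (road limit, Category FS) — within limit.
The segregation rule (Category CG with Category FS) does not apply to Category CR with Category FS.

No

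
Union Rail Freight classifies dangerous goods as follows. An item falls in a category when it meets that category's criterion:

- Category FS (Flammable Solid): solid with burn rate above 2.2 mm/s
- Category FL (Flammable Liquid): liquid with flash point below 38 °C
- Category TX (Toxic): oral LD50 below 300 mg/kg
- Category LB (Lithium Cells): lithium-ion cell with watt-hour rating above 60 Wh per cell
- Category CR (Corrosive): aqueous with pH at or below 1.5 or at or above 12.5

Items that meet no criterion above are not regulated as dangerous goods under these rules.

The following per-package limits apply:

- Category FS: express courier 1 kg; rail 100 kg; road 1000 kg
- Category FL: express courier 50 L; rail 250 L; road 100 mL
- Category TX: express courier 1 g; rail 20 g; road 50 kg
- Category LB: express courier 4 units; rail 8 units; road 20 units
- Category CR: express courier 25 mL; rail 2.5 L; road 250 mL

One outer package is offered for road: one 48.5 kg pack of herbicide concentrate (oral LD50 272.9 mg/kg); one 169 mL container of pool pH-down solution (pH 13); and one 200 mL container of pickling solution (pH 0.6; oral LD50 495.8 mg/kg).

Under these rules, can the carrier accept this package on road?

No

The herbicide concentrate has oral LD50 272.9 mg/kg, which is < 300 mg/kg, so it is Category TX (Toxic).
With pH 13 (≥ 12.5), the pool pH-down solution falls in Category CR.
With pH 0.6 (≤ 1.5), the pickling solution falls in Category CR.
Total Category CR: 169 mL + 200 mL = 369 mL.
369 mL exceeds the road limit of 250 mL for Category CR.
Category TX quantity: 48.5 kg.
48.5 kg ≤ 50 kg (road limit, Category TX) — within limit.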